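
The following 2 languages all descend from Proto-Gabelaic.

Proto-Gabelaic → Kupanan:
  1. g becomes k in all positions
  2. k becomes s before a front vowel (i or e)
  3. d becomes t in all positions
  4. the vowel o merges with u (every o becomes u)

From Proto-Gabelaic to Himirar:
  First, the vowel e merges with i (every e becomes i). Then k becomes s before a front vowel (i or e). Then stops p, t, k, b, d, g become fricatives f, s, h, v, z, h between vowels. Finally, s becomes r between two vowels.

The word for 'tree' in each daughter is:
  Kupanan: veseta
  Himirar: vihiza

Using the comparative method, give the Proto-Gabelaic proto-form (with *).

*vegeda

Position 3: Kupanan has s, Himirar has h. Taking the neighbouring segments as reconstructed: Kupanan s could go back to *k or *g or *s; Himirar h could go back to *g or *h — the one source consistent with every daughter is *g.
Position 4: Kupanan has e, Himirar has i. Kupanan preserves e here (none of its changes turn any other segment into e), so the proto-segment is *e.
Position 5: Kupanan has t, Himirar has z. Taking the neighbouring segments as reconstructed: Kupanan t could go back to *t or *d; Himirar z could go back to *d or *z — the one source consistent with every daughter is *d.
Continuing position by position gives *vegeda; check it forward:
Kupanan: start from *vegeda.
  rule 1 (unconditioned shift): vegeda → vekeda
  rule 2 (palatalisation): vekeda → veseda
  rule 3 (unconditioned shift): veseda → veseta
  rule 4: no change — veseta
  ⇒ Kupanan veseta
Himirar: start from *vegeda.
  rule 1 (vowel merger): vegeda → vigida
  rule 2: no change — vigida
  rule 3 (intervocalic lenition): vigida → vihiza
  rule 4: no change — vihiza
  ⇒ Himirar vihiza
*vegeda is the unique common source.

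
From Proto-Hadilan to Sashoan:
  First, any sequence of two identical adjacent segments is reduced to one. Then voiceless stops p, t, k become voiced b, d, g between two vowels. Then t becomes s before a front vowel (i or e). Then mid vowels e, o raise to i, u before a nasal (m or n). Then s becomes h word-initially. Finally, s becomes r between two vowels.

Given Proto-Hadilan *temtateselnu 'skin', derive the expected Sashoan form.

Sashoan: start from *temtateselnu.
  rule 1: no change — temtateselnu
  rule 2 (intervocalic voicing): temtateselnu → temtadeselnu
  rule 3 (palatalisation): temtadeselnu → semtadeselnu
  rule 4 (pre-nasal raising): semtadeselnu → simtadeselnu
  rule 5 (debuccalisation): simtadeselnu → himtadeselnu
  rule 6 (rhotacism): himtadeselnu → himtaderelnu
  ⇒ Sashoan himtaderelnu

himtaderelnu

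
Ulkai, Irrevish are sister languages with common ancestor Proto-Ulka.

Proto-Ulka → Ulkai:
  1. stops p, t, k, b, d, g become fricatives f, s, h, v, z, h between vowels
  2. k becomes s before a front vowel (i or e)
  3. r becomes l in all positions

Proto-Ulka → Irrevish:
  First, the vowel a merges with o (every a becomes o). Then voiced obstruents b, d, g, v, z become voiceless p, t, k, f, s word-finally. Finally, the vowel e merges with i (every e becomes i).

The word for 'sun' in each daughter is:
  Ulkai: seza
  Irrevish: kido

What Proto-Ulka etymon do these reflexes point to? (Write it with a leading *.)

Position 3: Ulkai has z, Irrevish has d. Irrevish preserves d here (none of its changes turn any other segment into d), so the proto-segment is *d.
Position 4: Ulkai has a, Irrevish has o. Ulkai preserves a here (none of its changes turn any other segment into a), so the proto-segment is *a.
This points to *keda. Verify forward in each daughter:
Ulkai: start from *keda.
  rule 1 (intervocalic lenition): keda → keza
  rule 2 (palatalisation): keza → seza
  rule 3: no change — seza
  ⇒ Ulkai seza
Irrevish: *keda
  keda → kedo   [vowel merger]
  kedo (rule 2 does not apply)
  kedo → kido   [vowel merger]
  giving Irrevish kido.
Only *keda yields all of Ulkai seza, Irrevish kido.

*keda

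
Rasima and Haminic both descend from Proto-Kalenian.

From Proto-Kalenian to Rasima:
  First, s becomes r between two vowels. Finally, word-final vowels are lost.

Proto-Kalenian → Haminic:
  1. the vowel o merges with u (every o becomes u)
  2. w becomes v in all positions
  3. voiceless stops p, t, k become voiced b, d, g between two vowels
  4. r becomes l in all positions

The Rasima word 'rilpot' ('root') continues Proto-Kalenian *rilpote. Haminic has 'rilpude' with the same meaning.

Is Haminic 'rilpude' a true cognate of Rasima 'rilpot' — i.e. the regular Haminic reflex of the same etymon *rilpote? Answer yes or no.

no

Derive the expected Haminic reflex of *rilpote:
Haminic: *rilpote
  rilpote → rilpute   [vowel merger]
  rilpute (rule 2 does not apply)
  rilpute → rilpude   [intervocalic voicing]
  rilpude → lilpude   [unconditioned shift]
  giving Haminic lilpude.
The regular Haminic reflex would be 'lilpude', but the attested form is 'rilpude'. The correspondence is irregular, so they are not cognates (the Haminic form has a different source).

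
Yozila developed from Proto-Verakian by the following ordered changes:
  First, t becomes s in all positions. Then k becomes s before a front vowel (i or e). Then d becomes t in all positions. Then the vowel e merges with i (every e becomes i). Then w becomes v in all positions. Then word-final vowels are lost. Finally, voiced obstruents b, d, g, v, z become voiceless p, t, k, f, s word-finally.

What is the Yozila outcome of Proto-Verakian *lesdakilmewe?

Yozila: *lesdakilmewe
  lesdakilmewe (rule 1 does not apply)
  lesdakilmewe → lesdasilmewe   [palatalisation]
  lesdasilmewe → lestasilmewe   [unconditioned shift]
  lestasilmewe → listasilmiwi   [vowel merger]
  listasilmiwi → listasilmivi   [unconditioned shift]
  listasilmivi → listasilmiv   [apocope]
  listasilmiv → listasilmif   [final devoicing]
  giving Yozila listasilmif.

listasilmif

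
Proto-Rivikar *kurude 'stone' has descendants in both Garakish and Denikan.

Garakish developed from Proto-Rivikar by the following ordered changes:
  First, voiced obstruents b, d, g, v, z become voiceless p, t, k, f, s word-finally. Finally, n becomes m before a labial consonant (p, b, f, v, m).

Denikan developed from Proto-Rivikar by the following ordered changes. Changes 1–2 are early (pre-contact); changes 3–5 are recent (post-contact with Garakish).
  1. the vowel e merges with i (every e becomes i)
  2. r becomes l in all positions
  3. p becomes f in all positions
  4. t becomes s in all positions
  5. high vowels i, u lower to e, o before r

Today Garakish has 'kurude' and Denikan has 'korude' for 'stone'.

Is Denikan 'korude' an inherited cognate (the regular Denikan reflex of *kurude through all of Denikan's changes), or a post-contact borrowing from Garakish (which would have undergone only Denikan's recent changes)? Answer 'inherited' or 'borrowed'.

If inherited, *kurude would pass through all of Denikan's changes:
Denikan: start from *kurude.
  rule 1 (vowel merger): kurude → kurudi
  rule 2 (unconditioned shift): kurudi → kuludi
  rule 3: no change — kuludi
  rule 4: no change — kuludi
  rule 5: no change — kuludi
  ⇒ Denikan kuludi
If borrowed from Garakish 'kurude' after the early changes, it would undergo only the recent ones:
  rule 3 (unconditioned shift): no change (kurude)
  rule 4 (unconditioned shift): no change (kurude)
  rule 5 (pre-rhotic lowering): kurude → korude
  ⇒ as a loan: korude
Denikan 'korude' matches the loan outcome 'korude', not the inherited 'kuludi' — it skipped the early Denikan changes, so it was borrowed from Garakish.

borrowed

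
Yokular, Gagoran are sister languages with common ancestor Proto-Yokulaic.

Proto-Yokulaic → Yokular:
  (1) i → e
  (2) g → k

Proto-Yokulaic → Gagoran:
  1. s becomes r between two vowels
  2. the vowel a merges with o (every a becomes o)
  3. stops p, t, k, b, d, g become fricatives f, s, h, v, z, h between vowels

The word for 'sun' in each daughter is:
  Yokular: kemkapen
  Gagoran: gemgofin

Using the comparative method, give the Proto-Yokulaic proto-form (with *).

Position 5: Yokular has a, Gagoran has o. Yokular preserves a here (none of its changes turn any other segment into a), so the proto-segment is *a.
Position 6: Yokular has p, Gagoran has f. Yokular preserves p here (none of its changes turn any other segment into p), so the proto-segment is *p.
Verify the candidate proto-form against each daughter:
Yokular: *gemgapin > gemgapen > kemkapen  (by vowel merger, unconditioned shift)
Gagoran: *gemgapin
  gemgapin (rule 1 does not apply)
  gemgapin → gemgopin   [vowel merger]
  gemgopin → gemgofin   [intervocalic lenition]
  giving Gagoran gemgofin.
No other proto-form is consistent with every reflex, so the reconstruction is *gemgapin.

*gemgapin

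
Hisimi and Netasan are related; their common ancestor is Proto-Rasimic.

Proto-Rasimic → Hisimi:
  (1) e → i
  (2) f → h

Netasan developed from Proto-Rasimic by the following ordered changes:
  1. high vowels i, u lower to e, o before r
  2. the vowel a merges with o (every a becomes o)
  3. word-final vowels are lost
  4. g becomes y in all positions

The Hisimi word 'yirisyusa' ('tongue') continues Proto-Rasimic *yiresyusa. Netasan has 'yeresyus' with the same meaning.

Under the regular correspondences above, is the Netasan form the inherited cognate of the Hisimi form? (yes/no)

yes

Derive the expected Netasan reflex of *yiresyusa:
Netasan: *yiresyusa > yeresyusa > yeresyuso > yeresyus  (by pre-rhotic lowering, vowel merger, apocope)
Netasan 'yeresyus' matches the regular reflex exactly, so the pair is cognate.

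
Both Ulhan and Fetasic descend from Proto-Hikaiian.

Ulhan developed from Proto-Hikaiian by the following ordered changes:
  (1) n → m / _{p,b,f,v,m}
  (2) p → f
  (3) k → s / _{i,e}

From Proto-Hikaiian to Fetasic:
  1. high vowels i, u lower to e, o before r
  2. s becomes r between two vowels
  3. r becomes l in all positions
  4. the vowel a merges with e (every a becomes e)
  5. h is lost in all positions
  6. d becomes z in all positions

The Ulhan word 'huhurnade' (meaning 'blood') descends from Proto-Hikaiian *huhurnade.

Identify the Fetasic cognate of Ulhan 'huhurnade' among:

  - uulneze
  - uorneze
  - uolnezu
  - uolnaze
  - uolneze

Fetasic: start from *huhurnade.
  rule 1 (pre-rhotic lowering): huhurnade → huhornade
  rule 2: no change — huhornade
  rule 3 (unconditioned shift): huhornade → huholnade
  rule 4 (vowel merger): huholnade → huholnede
  rule 5 (h-loss): huholnede → uolnede
  rule 6 (unconditioned shift): uolnede → uolneze
  ⇒ Fetasic uolneze
Among the options, 'uolneze' alone shows every Fetasic change applied in order.

uolneze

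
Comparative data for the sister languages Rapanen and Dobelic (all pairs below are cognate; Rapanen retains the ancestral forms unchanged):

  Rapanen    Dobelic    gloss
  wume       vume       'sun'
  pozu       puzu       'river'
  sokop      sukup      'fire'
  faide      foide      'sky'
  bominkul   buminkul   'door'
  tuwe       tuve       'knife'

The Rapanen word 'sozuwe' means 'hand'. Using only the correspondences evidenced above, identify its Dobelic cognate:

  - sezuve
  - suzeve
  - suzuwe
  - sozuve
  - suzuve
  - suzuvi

pozu ~ puzu, sokop ~ sukup — Rapanen o corresponds to Dobelic u after a consonant, before a consonant other than r, m, n, p, b, f, v.
tuwe ~ tuve — Rapanen w corresponds to Dobelic v between vowels (before a front vowel).
Applying these to Rapanen 'sozuwe':
  sozuwe → suzuwe   (o→u after a consonant, before a consonant other than r, m, n, p, b, f, v)
  suzuwe → suzuve   (w→v between vowels (before a front vowel))
So the Dobelic cognate is 'suzuve'.

suzuve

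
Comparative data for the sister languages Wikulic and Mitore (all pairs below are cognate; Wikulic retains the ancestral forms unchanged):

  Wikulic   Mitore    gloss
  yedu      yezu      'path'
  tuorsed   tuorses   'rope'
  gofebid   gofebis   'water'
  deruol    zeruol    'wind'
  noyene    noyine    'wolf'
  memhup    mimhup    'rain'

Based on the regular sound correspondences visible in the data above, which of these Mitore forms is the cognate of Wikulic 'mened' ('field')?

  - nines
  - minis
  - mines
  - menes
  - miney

noyene ~ noyine — Wikulic e corresponds to Mitore i after a consonant, before a nasal.
tuorsed ~ tuorses, gofebid ~ gofebis — Wikulic d corresponds to Mitore s word-finally.
Applying these to Wikulic 'mened':
  mened → mined   (e→i after a consonant, before a nasal)
  mined → mines   (d→s word-finally)
So the Mitore cognate is 'mines'.

mines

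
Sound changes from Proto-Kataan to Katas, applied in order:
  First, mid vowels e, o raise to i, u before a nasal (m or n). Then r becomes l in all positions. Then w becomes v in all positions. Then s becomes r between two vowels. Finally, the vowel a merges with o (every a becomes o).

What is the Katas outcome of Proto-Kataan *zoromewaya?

Katas: start from *zoromewaya.
  rule 1 (pre-nasal raising): zoromewaya → zorumewaya
  rule 2 (unconditioned shift): zorumewaya → zolumewaya
  rule 3 (unconditioned shift): zolumewaya → zolumevaya
  rule 4: no change — zolumevaya
  rule 5 (vowel merger): zolumevaya → zolumevoyo
  ⇒ Katas zolumevoyo

zolumevoyo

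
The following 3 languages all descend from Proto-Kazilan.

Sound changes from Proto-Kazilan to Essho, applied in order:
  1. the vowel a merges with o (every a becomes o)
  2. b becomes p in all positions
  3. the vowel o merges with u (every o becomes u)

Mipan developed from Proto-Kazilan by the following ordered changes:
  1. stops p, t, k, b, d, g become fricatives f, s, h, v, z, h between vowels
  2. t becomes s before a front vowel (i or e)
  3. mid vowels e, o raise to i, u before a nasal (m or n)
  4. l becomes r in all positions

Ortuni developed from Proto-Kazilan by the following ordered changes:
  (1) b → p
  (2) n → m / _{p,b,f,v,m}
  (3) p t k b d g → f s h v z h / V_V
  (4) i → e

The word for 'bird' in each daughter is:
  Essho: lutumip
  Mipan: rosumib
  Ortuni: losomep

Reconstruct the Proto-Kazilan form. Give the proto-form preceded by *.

Position 4: Essho has u, Mipan has u, Ortuni has o. Ortuni preserves o here (none of its changes turn any other segment into o), so the proto-segment is *o.
Position 6: Essho has i, Mipan has i, Ortuni has e. Essho preserves i here (none of its changes turn any other segment into i), so the proto-segment is *i.
Position 1: Essho has l, Mipan has r, Ortuni has l. Essho preserves l here (none of its changes turn any other segment into l), so the proto-segment is *l.
This points to *lotomib. Verify forward in each daughter:
Essho: *lotomib > lotomip > lutumip  (by unconditioned shift, vowel merger)
Mipan: *lotomib
  lotomib → losomib   [intervocalic lenition]
  losomib (rule 2 does not apply)
  losomib → losumib   [pre-nasal raising]
  losumib → rosumib   [unconditioned shift]
  giving Mipan rosumib.
Ortuni: start from *lotomib.
  rule 1 (unconditioned shift): lotomib → lotomip
  rule 2: no change — lotomip
  rule 3 (intervocalic lenition): lotomip → losomip
  rule 4 (vowel merger): losomip → losomep
  ⇒ Ortuni losomep
*lotomib is the unique common source.

*lotomib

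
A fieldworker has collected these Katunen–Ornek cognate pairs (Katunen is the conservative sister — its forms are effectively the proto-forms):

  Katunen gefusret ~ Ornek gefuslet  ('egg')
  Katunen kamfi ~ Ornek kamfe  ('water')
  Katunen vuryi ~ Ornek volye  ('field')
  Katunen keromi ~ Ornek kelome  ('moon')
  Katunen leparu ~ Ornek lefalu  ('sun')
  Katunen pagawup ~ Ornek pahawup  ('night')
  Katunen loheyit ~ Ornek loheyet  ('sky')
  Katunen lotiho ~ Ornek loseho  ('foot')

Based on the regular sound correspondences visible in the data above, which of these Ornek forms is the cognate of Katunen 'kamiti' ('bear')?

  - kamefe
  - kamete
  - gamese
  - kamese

kamese

loheyit ~ loheyet, lotiho ~ loseho — Katunen i corresponds to Ornek e after a consonant, before a consonant other than r, m, n, p, b, f, v.
lotiho ~ loseho — Katunen t corresponds to Ornek s between vowels (before a front vowel).
kamfi ~ kamfe, vuryi ~ volye — Katunen i corresponds to Ornek e word-finally.
Applying these to Katunen 'kamiti':
  kamiti → kameti   (i→e after a consonant, before a consonant other than r, m, n, p, b, f, v)
  kameti → kamesi   (t→s between vowels (before a front vowel))
  kamesi → kamese   (i→e word-finally)
So the Ornek cognate is 'kamese'.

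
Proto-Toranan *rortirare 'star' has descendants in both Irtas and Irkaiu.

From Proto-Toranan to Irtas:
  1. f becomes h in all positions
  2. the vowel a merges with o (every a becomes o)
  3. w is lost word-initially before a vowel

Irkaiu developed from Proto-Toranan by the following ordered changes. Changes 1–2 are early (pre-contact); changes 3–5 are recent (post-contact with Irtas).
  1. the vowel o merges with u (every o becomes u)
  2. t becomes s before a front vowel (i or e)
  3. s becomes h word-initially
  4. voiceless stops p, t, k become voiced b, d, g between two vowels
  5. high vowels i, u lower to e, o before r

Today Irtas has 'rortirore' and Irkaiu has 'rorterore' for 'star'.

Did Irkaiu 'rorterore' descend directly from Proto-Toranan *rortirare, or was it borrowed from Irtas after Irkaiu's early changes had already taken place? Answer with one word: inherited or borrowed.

If inherited, *rortirare would pass through all of Irkaiu's changes:
Irkaiu: *rortirare > rurtirare > rursirare > rorserare  (by vowel merger, palatalisation, pre-rhotic lowering)
If borrowed from Irtas 'rortirore' after the early changes, it would undergo only the recent ones:
  rule 3 (debuccalisation): no change (rortirore)
  rule 4 (intervocalic voicing): no change (rortirore)
  rule 5 (pre-rhotic lowering): rortirore → rorterore
  ⇒ as a loan: rorterore
Irkaiu 'rorterore' matches the loan outcome 'rorterore', not the inherited 'rorserare' — it skipped the early Irkaiu changes, so it was borrowed from Irtas.

borrowed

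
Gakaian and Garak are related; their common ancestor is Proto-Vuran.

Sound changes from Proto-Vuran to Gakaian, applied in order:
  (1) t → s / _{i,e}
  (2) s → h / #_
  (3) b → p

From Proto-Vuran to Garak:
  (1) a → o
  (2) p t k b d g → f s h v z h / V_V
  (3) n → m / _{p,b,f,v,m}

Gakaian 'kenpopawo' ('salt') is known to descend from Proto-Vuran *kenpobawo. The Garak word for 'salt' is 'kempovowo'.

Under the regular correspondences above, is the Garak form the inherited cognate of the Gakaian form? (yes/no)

yes

Derive the expected Garak reflex of *kenpobawo:
Garak: start from *kenpobawo.
  rule 1 (vowel merger): kenpobawo → kenpobowo
  rule 2 (intervocalic lenition): kenpobowo → kenpovowo
  rule 3 (nasal place assimilation): kenpovowo → kempovowo
  ⇒ Garak kempovowo
Garak 'kempovowo' matches the regular reflex exactly, so the pair is cognate.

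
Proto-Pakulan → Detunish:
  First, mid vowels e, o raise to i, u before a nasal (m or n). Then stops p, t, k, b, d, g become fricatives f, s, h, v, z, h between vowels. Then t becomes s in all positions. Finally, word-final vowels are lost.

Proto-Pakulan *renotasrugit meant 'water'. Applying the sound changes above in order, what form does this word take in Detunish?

rinosasruhis

Detunish: *renotasrugit
  renotasrugit → rinotasrugit   [pre-nasal raising]
  rinotasrugit → rinosasruhit   [intervocalic lenition]
  rinosasruhit → rinosasruhis   [unconditioned shift]
  rinosasruhis (rule 4 does not apply)
  giving Detunish rinosasruhis.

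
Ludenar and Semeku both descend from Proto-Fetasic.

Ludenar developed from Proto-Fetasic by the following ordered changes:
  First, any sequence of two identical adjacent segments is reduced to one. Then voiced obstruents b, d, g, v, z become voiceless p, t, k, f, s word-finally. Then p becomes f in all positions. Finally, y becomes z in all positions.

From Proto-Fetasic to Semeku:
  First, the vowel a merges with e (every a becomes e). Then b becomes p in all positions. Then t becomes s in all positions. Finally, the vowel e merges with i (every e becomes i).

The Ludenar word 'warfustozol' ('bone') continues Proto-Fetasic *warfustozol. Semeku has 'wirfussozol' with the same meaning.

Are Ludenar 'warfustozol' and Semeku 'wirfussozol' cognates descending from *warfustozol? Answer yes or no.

Derive the expected Semeku reflex of *warfustozol:
Semeku: *warfustozol
  warfustozol → werfustozol   [vowel merger]
  werfustozol (rule 2 does not apply)
  werfustozol → werfussozol   [unconditioned shift]
  werfussozol → wirfussozol   [vowel merger]
  giving Semeku wirfussozol.
Semeku 'wirfussozol' matches the regular reflex exactly, so the pair is cognate.

yes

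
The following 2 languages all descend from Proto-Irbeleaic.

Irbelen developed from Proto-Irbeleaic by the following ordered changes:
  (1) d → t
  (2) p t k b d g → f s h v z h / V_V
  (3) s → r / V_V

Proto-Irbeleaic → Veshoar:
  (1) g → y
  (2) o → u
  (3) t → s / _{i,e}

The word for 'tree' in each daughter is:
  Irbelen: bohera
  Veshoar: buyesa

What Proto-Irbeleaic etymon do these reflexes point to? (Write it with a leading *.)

*bogesa

Position 2: Irbelen has o, Veshoar has u. Irbelen preserves o here (none of its changes turn any other segment into o), so the proto-segment is *o.
Position 5: Irbelen has r, Veshoar has s. Taking the neighbouring segments as reconstructed: Irbelen r could go back to *t or *d or *s or *r; Veshoar s can only go back to *s — the one source consistent with every daughter is *s.
Continuing position by position gives *bogesa; check it forward:
Irbelen: start from *bogesa.
  rule 1: no change — bogesa
  rule 2 (intervocalic lenition): bogesa → bohesa
  rule 3 (rhotacism): bohesa → bohera
  ⇒ Irbelen bohera
Veshoar: *bogesa > boyesa > buyesa  (by unconditioned shift, vowel merger)
No other proto-form is consistent with every reflex, so the reconstruction is *bogesa.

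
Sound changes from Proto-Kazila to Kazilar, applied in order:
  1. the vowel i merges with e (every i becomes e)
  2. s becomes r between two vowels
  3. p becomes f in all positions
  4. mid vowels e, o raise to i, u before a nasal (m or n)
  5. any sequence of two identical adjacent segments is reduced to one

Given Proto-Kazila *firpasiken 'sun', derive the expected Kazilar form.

Kazilar: *firpasiken > ferpaseken > ferpareken > ferfareken > ferfarekin  (by vowel merger, rhotacism, unconditioned shift, pre-nasal raising)

ferfarekin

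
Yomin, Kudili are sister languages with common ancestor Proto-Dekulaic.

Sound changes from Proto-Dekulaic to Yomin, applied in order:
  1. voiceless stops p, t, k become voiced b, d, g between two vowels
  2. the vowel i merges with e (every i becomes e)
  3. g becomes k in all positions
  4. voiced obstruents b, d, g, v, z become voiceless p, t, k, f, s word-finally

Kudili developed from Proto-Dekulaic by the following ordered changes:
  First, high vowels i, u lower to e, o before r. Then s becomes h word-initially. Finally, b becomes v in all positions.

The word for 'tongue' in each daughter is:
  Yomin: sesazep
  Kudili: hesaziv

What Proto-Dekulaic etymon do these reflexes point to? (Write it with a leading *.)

Position 6: Yomin has e, Kudili has i. Kudili preserves i here (none of its changes turn any other segment into i), so the proto-segment is *i.
Position 7: Yomin has p, Kudili has v. Taking the neighbouring segments as reconstructed: Yomin p could go back to *p or *b; Kudili v could go back to *b or *v — the one source consistent with every daughter is *b.
Verify the candidate proto-form against each daughter:
Yomin: *sesazib
  sesazib (rule 1 does not apply)
  sesazib → sesazeb   [vowel merger]
  sesazeb (rule 3 does not apply)
  sesazeb → sesazep   [final devoicing]
  giving Yomin sesazep.
Kudili: start from *sesazib.
  rule 1: no change — sesazib
  rule 2 (debuccalisation): sesazib → hesazib
  rule 3 (unconditioned shift): hesazib → hesaziv
  ⇒ Kudili hesaziv
*sesazib is the unique common source.

*sesazib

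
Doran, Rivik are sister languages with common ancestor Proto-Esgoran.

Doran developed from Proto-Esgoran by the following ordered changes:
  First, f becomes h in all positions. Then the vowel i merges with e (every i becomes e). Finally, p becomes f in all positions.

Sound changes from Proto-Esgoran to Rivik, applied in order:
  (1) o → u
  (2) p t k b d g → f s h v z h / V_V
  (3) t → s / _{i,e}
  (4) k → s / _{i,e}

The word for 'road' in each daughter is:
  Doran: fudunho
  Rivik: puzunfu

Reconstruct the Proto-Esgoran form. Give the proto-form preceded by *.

Position 3: Doran has d, Rivik has z. Doran preserves d here (none of its changes turn any other segment into d), so the proto-segment is *d.
Position 1: Doran has f, Rivik has p. Rivik preserves p here (none of its changes turn any other segment into p), so the proto-segment is *p.
Position 7: Doran has o, Rivik has u. Doran preserves o here (none of its changes turn any other segment into o), so the proto-segment is *o.
This points to *pudunfo. Verify forward in each daughter:
Doran: start from *pudunfo.
  rule 1 (unconditioned shift): pudunfo → pudunho
  rule 2: no change — pudunho
  rule 3 (unconditioned shift): pudunho → fudunho
  ⇒ Doran fudunho
Rivik: *pudunfo > pudunfu > puzunfu  (by vowel merger, intervocalic lenition)
*pudunfo is the unique common source.

*pudunfo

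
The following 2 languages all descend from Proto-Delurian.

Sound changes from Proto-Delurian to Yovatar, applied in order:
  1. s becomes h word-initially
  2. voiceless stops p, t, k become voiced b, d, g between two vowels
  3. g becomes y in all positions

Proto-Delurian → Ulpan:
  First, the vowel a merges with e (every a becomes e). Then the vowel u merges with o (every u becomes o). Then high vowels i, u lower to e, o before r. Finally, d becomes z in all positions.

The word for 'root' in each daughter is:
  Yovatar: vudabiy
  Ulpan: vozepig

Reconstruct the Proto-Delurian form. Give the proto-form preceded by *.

Position 7: Yovatar has y, Ulpan has g. Ulpan preserves g here (none of its changes turn any other segment into g), so the proto-segment is *g.
Position 2: Yovatar has u, Ulpan has o. Yovatar preserves u here (none of its changes turn any other segment into u), so the proto-segment is *u.
Verify the candidate proto-form against each daughter:
Yovatar: *vudapig > vudabig > vudabiy  (by intervocalic voicing, unconditioned shift)
Ulpan: *vudapig
  vudapig → vudepig   [vowel merger]
  vudepig → vodepig   [vowel merger]
  vodepig (rule 3 does not apply)
  vodepig → vozepig   [unconditioned shift]
  giving Ulpan vozepig.
Only *vudapig yields all of Yovatar vudabiy, Ulpan vozepig.

*vudapig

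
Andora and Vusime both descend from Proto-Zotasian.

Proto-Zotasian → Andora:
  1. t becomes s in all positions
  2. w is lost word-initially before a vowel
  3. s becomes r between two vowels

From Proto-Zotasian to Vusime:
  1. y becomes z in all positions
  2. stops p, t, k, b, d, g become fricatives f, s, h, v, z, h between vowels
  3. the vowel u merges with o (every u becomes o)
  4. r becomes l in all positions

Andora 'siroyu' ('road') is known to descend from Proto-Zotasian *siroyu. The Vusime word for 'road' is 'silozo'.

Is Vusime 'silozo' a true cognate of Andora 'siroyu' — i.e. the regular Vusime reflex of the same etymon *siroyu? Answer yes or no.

yes

Derive the expected Vusime reflex of *siroyu:
Vusime: *siroyu
  siroyu → sirozu   [unconditioned shift]
  sirozu (rule 2 does not apply)
  sirozu → sirozo   [vowel merger]
  sirozo → silozo   [unconditioned shift]
  giving Vusime silozo.
Vusime 'silozo' matches the regular reflex exactly, so the pair is cognate.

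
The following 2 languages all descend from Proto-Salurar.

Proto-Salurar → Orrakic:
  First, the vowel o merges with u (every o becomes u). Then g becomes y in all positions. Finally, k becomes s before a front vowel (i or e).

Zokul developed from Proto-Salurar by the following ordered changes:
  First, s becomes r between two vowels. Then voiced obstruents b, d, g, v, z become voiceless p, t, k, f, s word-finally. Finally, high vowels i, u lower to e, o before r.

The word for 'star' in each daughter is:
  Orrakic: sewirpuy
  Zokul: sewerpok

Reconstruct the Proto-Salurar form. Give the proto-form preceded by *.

*sewirpog

Position 8: Orrakic has y, Zokul has k. Taking the neighbouring segments as reconstructed: Orrakic y could go back to *g or *y; Zokul k could go back to *k or *g — the one source consistent with every daughter is *g.
Position 4: Orrakic has i, Zokul has e. Orrakic preserves i here (none of its changes turn any other segment into i), so the proto-segment is *i.
Position 7: Orrakic has u, Zokul has o. Taking the neighbouring segments as reconstructed: Orrakic u could go back to *o or *u; Zokul o can only go back to *o — the one source consistent with every daughter is *o.
This points to *sewirpog. Verify forward in each daughter:
Orrakic: start from *sewirpog.
  rule 1 (vowel merger): sewirpog → sewirpug
  rule 2 (unconditioned shift): sewirpug → sewirpuy
  rule 3: no change — sewirpuy
  ⇒ Orrakic sewirpuy
Zokul: start from *sewirpog.
  rule 1: no change — sewirpog
  rule 2 (final devoicing): sewirpog → sewirpok
  rule 3 (pre-rhotic lowering): sewirpok → sewerpok
  ⇒ Zokul sewerpok
No other proto-form is consistent with every reflex, so the reconstruction is *sewirpog.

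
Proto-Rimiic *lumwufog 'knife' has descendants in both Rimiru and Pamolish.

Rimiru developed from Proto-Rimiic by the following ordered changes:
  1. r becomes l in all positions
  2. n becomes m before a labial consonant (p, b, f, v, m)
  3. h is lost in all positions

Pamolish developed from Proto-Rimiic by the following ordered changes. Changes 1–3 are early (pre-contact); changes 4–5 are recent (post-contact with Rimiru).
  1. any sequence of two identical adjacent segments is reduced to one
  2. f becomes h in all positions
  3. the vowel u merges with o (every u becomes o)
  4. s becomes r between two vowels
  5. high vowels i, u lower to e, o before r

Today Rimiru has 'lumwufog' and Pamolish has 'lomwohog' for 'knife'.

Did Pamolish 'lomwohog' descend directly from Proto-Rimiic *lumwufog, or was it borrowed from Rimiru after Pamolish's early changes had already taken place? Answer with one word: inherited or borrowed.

inherited

If inherited, *lumwufog would pass through all of Pamolish's changes:
Pamolish: *lumwufog
  lumwufog (rule 1 does not apply)
  lumwufog → lumwuhog   [unconditioned shift]
  lumwuhog → lomwohog   [vowel merger]
  lomwohog (rule 4 does not apply)
  lomwohog (rule 5 does not apply)
  giving Pamolish lomwohog.
If borrowed from Rimiru 'lumwufog' after the early changes, it would undergo only the recent ones:
  rule 4 (rhotacism): no change (lumwufog)
  rule 5 (pre-rhotic lowering): no change (lumwufog)
  ⇒ as a loan: lumwufog
Pamolish 'lomwohog' matches the inherited outcome exactly, so it is an inherited cognate, not a loan.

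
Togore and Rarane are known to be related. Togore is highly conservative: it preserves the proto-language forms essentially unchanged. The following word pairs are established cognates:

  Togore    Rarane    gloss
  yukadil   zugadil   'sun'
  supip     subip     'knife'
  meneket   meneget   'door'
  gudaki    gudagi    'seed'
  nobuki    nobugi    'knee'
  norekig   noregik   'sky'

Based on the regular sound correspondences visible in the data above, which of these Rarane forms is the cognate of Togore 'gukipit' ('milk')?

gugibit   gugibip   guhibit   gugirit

gudaki ~ gudagi, nobuki ~ nobugi — Togore k corresponds to Rarane g between vowels (before a front vowel).
supip ~ subip — Togore p corresponds to Rarane b between vowels (before a front vowel).
Applying these to Togore 'gukipit':
  gukipit → gugipit   (k→g between vowels (before a front vowel))
  gugipit → gugibit   (p→b between vowels (before a front vowel))
So the Rarane cognate is 'gugibit'.

gugibit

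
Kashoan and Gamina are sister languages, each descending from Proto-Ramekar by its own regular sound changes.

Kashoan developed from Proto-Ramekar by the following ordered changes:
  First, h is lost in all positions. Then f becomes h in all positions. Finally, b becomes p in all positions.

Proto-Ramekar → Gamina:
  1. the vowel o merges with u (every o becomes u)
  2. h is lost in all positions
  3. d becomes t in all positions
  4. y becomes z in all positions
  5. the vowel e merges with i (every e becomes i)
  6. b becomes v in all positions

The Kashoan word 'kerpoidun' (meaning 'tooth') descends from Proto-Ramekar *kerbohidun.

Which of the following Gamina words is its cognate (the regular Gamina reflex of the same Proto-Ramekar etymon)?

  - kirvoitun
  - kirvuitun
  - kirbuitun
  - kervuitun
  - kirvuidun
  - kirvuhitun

Gamina: *kerbohidun > kerbuhidun > kerbuidun > kerbuitun > kirbuitun > kirvuitun  (by vowel merger, h-loss, unconditioned shift, vowel merger, unconditioned shift)
Among the options, 'kirvuitun' alone shows every Gamina change applied in order.

kirvuitun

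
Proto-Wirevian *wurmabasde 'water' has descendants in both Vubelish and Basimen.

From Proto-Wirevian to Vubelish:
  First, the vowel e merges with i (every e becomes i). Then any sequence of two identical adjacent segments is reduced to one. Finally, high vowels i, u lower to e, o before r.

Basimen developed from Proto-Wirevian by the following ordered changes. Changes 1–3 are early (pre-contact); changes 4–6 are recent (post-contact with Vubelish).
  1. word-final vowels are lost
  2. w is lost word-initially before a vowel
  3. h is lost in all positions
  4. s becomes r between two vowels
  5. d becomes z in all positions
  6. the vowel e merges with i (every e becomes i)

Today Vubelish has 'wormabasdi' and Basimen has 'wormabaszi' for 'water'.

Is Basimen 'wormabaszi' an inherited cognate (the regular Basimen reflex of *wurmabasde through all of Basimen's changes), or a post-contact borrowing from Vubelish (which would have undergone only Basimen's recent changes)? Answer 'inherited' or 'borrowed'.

If inherited, *wurmabasde would pass through all of Basimen's changes:
Basimen: *wurmabasde
  wurmabasde → wurmabasd   [apocope]
  wurmabasd → urmabasd   [glide loss]
  urmabasd (rule 3 does not apply)
  urmabasd (rule 4 does not apply)
  urmabasd → urmabasz   [unconditioned shift]
  urmabasz (rule 6 does not apply)
  giving Basimen urmabasz.
If borrowed from Vubelish 'wormabasdi' after the early changes, it would undergo only the recent ones:
  rule 4 (rhotacism): no change (wormabasdi)
  rule 5 (unconditioned shift): wormabasdi → wormabaszi
  rule 6 (vowel merger): no change (wormabaszi)
  ⇒ as a loan: wormabaszi
Basimen 'wormabaszi' matches the loan outcome 'wormabaszi', not the inherited 'urmabasz' — it skipped the early Basimen changes, so it was borrowed from Vubelish.

borrowed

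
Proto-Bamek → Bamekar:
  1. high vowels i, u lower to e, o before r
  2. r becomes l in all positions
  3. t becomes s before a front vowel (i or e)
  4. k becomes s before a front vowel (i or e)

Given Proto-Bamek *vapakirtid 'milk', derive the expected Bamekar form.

Bamekar: *vapakirtid > vapakertid > vapakeltid > vapakelsid > vapaselsid  (by pre-rhotic lowering, unconditioned shift, palatalisation, palatalisation)

vapaselsid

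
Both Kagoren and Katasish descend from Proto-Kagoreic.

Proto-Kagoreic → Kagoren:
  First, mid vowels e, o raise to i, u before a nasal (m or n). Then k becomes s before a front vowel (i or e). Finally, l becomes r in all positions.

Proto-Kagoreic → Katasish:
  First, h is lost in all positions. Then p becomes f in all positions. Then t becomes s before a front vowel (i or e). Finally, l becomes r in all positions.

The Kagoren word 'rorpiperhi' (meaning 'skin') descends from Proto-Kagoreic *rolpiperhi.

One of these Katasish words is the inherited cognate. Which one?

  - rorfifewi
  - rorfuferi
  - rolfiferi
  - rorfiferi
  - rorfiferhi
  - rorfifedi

Katasish: start from *rolpiperhi.
  rule 1 (h-loss): rolpiperhi → rolpiperi
  rule 2 (unconditioned shift): rolpiperi → rolfiferi
  rule 3: no change — rolfiferi
  rule 4 (unconditioned shift): rolfiferi → rorfiferi
  ⇒ Katasish rorfiferi
The other candidates each miss or misapply at least one Katasish change.

rorfiferi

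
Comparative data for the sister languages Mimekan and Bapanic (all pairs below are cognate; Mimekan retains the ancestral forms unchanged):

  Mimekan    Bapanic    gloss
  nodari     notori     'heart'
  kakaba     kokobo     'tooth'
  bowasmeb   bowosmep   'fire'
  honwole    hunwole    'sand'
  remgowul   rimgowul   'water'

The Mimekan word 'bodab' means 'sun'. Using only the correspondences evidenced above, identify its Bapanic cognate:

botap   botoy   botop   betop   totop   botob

nodari ~ notori — Mimekan d corresponds to Bapanic t between vowels (before a back vowel).
kakaba ~ kokobo — Mimekan a corresponds to Bapanic o after a consonant, before a labial obstruent.
bowasmeb ~ bowosmep — Mimekan b corresponds to Bapanic p word-finally.
Applying these to Mimekan 'bodab':
  bodab → botab   (d→t between vowels (before a back vowel))
  botab → botob   (a→o after a consonant, before a labial obstruent)
  botob → botop   (b→p word-finally)
So the Bapanic cognate is 'botop'.

botop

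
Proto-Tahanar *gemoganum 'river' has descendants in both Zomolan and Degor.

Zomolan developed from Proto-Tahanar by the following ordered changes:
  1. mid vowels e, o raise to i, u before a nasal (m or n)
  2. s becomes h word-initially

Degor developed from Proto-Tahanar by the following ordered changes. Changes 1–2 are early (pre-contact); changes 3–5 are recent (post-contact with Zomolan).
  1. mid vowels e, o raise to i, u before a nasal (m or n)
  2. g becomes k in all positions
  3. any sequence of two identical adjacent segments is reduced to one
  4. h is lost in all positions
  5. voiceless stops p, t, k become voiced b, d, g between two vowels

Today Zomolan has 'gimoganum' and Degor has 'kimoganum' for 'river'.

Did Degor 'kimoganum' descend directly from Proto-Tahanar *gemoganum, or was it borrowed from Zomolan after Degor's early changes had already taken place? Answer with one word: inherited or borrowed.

If inherited, *gemoganum would pass through all of Degor's changes:
Degor: *gemoganum > gimoganum > kimokanum > kimoganum  (by pre-nasal raising, unconditioned shift, intervocalic voicing)
If borrowed from Zomolan 'gimoganum' after the early changes, it would undergo only the recent ones:
  rule 3 (degemination): no change (gimoganum)
  rule 4 (h-loss): no change (gimoganum)
  rule 5 (intervocalic voicing): no change (gimoganum)
  ⇒ as a loan: gimoganum
Degor 'kimoganum' matches the inherited outcome exactly, so it is an inherited cognate, not a loan.

inherited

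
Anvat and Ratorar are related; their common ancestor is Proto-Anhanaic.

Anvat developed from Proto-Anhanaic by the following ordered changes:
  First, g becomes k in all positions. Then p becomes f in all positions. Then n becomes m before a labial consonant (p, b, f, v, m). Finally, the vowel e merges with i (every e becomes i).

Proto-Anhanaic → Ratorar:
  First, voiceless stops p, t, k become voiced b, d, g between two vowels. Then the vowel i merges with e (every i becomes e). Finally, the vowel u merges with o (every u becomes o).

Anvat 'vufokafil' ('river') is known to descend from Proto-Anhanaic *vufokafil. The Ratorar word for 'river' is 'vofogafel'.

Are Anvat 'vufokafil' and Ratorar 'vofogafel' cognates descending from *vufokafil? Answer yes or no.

yes

Derive the expected Ratorar reflex of *vufokafil:
Ratorar: start from *vufokafil.
  rule 1 (intervocalic voicing): vufokafil → vufogafil
  rule 2 (vowel merger): vufogafil → vufogafel
  rule 3 (vowel merger): vufogafel → vofogafel
  ⇒ Ratorar vofogafel
Ratorar 'vofogafel' matches the regular reflex exactly, so the pair is cognate.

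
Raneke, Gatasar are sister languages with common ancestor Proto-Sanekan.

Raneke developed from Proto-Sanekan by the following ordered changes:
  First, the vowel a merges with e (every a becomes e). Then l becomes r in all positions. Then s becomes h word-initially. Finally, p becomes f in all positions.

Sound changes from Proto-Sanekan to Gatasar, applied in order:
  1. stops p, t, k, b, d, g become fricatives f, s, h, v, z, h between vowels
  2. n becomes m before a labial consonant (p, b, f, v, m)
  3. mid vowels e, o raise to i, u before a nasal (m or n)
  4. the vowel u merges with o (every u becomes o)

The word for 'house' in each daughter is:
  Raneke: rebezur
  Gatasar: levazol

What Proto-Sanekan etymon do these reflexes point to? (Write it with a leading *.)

*lebazul

Position 3: Raneke has b, Gatasar has v. Raneke preserves b here (none of its changes turn any other segment into b), so the proto-segment is *b.
Position 4: Raneke has e, Gatasar has a. Gatasar preserves a here (none of its changes turn any other segment into a), so the proto-segment is *a.
Position 6: Raneke has u, Gatasar has o. Raneke preserves u here (none of its changes turn any other segment into u), so the proto-segment is *u.
Continuing position by position gives *lebazul; check it forward:
Raneke: start from *lebazul.
  rule 1 (vowel merger): lebazul → lebezul
  rule 2 (unconditioned shift): lebezul → rebezur
  rule 3: no change — rebezur
  rule 4: no change — rebezur
  ⇒ Raneke rebezur
Gatasar: *lebazul
  lebazul → levazul   [intervocalic lenition]
  levazul (rule 2 does not apply)
  levazul (rule 3 does not apply)
  levazul → levazol   [vowel merger]
  giving Gatasar levazol.
No other proto-form is consistent with every reflex, so the reconstruction is *lebazul.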